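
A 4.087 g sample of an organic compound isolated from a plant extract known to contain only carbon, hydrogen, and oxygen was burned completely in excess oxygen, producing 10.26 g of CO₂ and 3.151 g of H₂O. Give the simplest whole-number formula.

C4H6O

mol C = 10.26 g CO₂ ÷ 44.009 g/mol = 0.23313 mol
mol H = 2 × 3.151 g H₂O ÷ 18.015 g/mol = 0.34982 mol
mass O = 4.087 − (2.8002 + 0.35262) = 0.93421 g → mol O = 0.93421 ÷ 15.999 = 0.058392 mol
Divide by the smallest (0.058392 mol): C 3.993, H 5.991, O 1.000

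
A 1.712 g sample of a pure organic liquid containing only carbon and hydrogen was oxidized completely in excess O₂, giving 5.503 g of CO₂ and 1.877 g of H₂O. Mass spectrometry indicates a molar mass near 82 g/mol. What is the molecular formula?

C6H10

mol C = 5.503 g CO₂ ÷ 44.009 g/mol = 0.12504 mol
mol H = 2 × 1.877 g H₂O ÷ 18.015 g/mol = 0.20838 mol
Divide by the smallest (0.12504 mol): C 1.000, H 1.666
Multiplying each by 3 gives whole numbers: C 3.00, H 5.00
Empirical formula: C3H5
Empirical-formula mass = 41.07 g/mol; 82 ÷ 41.07 ≈ 2, so the molecular formula is C6H10.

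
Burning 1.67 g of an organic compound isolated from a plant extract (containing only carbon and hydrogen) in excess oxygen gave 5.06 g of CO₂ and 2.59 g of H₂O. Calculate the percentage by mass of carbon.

82.7%

mol C = 5.06 g CO₂ ÷ 44.009 g/mol = 0.1150 mol
mol H = 2 × 2.59 g H₂O ÷ 18.015 g/mol = 0.2875 mol
mass % C = 1.381 g ÷ 1.67 g × 100%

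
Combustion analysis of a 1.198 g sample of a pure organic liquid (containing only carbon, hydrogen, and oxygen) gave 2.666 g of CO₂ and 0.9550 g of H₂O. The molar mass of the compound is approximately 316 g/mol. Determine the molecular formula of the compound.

mol C = 2.666 g CO₂ ÷ 44.009 g/mol = 0.060579 mol
mol H = 2 × 0.9550 g H₂O ÷ 18.015 g/mol = 0.10602 mol
mass O = 1.198 − (0.72761 + 0.10687) = 0.36352 g → mol O = 0.36352 ÷ 15.999 = 0.022721 mol
Divide by the smallest (0.022721 mol): C 2.666, H 4.666, O 1.000
Multiplying each by 3 gives whole numbers: C 8.00, H 14.00, O 3.00
Empirical formula: C8H14O3
Empirical-formula mass = 158.20 g/mol; 316 ÷ 158.20 ≈ 2, so the molecular formula is C16H28O6.

C16H28O6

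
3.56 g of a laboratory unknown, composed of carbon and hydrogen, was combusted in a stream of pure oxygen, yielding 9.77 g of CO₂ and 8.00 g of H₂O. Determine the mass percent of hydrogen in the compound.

25.1%

mol C = 9.77 g CO₂ ÷ 44.009 g/mol = 0.2220 mol
mol H = 2 × 8.00 g H₂O ÷ 18.015 g/mol = 0.8881 mol
mass % H = 0.8953 g ÷ 3.56 g × 100%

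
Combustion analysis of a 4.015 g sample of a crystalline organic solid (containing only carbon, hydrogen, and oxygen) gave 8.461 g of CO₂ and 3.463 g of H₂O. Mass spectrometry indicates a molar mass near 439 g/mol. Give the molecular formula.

mol C = 8.461 g CO₂ ÷ 44.009 g/mol = 0.19226 mol
mol H = 2 × 3.463 g H₂O ÷ 18.015 g/mol = 0.38446 mol
mass O = 4.015 − (2.3092 + 0.38753) = 1.3183 g → mol O = 1.3183 ÷ 15.999 = 0.082398 mol
Divide by the smallest (0.082398 mol): C 2.333, H 4.666, O 1.000
Multiplying each by 3 gives whole numbers: C 7.00, H 14.00, O 3.00
Empirical formula: C7H14O3
Empirical-formula mass = 146.19 g/mol; 439 ÷ 146.19 ≈ 3, so the molecular formula is C21H42O9.

C21H42O9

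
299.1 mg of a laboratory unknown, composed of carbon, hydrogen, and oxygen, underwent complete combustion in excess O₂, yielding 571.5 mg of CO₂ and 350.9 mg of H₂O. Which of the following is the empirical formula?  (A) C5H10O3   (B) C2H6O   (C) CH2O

mol C = 0.5715 g CO₂ ÷ 44.009 g/mol = 0.012986 mol
mol H = 2 × 0.3509 g H₂O ÷ 18.015 g/mol = 0.038956 mol
mass O = 0.2991 − (0.15597 + 0.039268) = 0.10386 g → mol O = 0.10386 ÷ 15.999 = 0.0064915 mol
Divide by the smallest (0.0064915 mol): C 2.000, H 6.001, O 1.000

(B) C2H6O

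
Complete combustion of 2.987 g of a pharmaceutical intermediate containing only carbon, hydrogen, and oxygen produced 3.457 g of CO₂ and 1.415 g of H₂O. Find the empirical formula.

mol C = 3.457 g CO₂ ÷ 44.009 g/mol = 0.078552 mol
mol H = 2 × 1.415 g H₂O ÷ 18.015 g/mol = 0.15709 mol
mass O = 2.987 − (0.94349 + 0.15835) = 1.8852 g → mol O = 1.8852 ÷ 15.999 = 0.11783 mol
Divide by the smallest (0.078552 mol): C 1.000, H 2.000, O 1.500
Multiplying each by 2 gives whole numbers: C 2.00, H 4.00, O 3.00

C2H4O3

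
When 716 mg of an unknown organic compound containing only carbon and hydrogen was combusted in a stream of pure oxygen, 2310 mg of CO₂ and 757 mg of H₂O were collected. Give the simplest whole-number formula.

mol C = 2.31 g CO₂ ÷ 44.009 g/mol = 0.05249 mol
mol H = 2 × 0.757 g H₂O ÷ 18.015 g/mol = 0.08404 mol
Divide by the smallest (0.05249 mol): C 1.000, H 1.601
Multiplying each by 5 gives whole numbers: C 5.00, H 8.01

C5H8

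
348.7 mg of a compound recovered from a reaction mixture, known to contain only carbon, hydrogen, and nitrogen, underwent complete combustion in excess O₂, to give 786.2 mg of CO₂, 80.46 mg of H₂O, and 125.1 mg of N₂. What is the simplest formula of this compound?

C2HN

mol C = 0.7862 g CO₂ ÷ 44.009 g/mol = 0.017865 mol
mol H = 2 × 0.08046 g H₂O ÷ 18.015 g/mol = 0.0089326 mol
mol N = 2 × 0.1251 g N₂ ÷ 28.014 g/mol = 0.0089312 mol
Divide by the smallest (0.0089312 mol): C 2.000, H 1.000, N 1.000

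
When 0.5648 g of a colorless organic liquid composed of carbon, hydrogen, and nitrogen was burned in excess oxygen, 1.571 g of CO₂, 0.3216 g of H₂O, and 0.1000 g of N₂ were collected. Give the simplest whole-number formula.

mol C = 1.571 g CO₂ ÷ 44.009 g/mol = 0.035697 mol
mol H = 2 × 0.3216 g H₂O ÷ 18.015 g/mol = 0.035704 mol
mol N = 2 × 0.1000 g N₂ ÷ 28.014 g/mol = 0.0071393 mol
Divide by the smallest (0.0071393 mol): C 5.000, H 5.001, N 1.000

C5H5N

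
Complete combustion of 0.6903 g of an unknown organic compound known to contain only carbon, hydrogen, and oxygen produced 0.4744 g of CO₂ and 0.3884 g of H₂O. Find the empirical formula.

mol C = 0.4744 g CO₂ ÷ 44.009 g/mol = 0.010780 mol
mol H = 2 × 0.3884 g H₂O ÷ 18.015 g/mol = 0.043120 mol
mass O = 0.6903 − (0.12947 + 0.043465) = 0.51736 g → mol O = 0.51736 ÷ 15.999 = 0.032337 mol
Divide by the smallest (0.010780 mol): C 1.000, H 4.000, O 3.000

CH4O3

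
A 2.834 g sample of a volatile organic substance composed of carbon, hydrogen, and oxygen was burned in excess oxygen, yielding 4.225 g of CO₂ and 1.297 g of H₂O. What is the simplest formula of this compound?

mol C = 4.225 g CO₂ ÷ 44.009 g/mol = 0.096003 mol
mol H = 2 × 1.297 g H₂O ÷ 18.015 g/mol = 0.14399 mol
mass O = 2.834 − (1.1531 + 0.14514) = 1.5358 g → mol O = 1.5358 ÷ 15.999 = 0.095991 mol
Divide by the smallest (0.095991 mol): C 1.000, H 1.500, O 1.000
Multiplying each by 2 gives whole numbers: C 2.00, H 3.00, O 2.00

C2H3O2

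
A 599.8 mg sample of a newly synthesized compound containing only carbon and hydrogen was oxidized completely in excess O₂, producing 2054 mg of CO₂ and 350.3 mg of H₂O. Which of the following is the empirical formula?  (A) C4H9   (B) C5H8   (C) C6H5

mol C = 2.054 g CO₂ ÷ 44.009 g/mol = 0.046672 mol
mol H = 2 × 0.3503 g H₂O ÷ 18.015 g/mol = 0.038890 mol
Divide by the smallest (0.038890 mol): C 1.200, H 1.000
Multiplying each by 5 gives whole numbers: C 6.00, H 5.00

(C) C6H5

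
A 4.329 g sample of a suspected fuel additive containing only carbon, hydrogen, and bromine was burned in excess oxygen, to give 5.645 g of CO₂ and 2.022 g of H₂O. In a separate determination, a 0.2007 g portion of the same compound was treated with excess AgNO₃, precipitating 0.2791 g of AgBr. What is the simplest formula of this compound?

mol C = 5.645 g CO₂ ÷ 44.009 g/mol = 0.12827 mol
mol H = 2 × 2.022 g H₂O ÷ 18.015 g/mol = 0.22448 mol
From the AgBr data: mol Br per gram of compound = (0.2791 ÷ 187.772) ÷ 0.2007 = 0.0074060 mol/g, so in the 4.329 g combustion sample mol Br = 0.032060 mol
Divide by the smallest (0.032060 mol): C 4.001, H 7.002, Br 1.000

C4H7Br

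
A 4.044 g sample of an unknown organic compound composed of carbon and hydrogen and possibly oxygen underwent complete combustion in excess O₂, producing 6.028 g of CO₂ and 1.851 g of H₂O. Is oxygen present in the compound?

mol C = 6.028 g CO₂ ÷ 44.009 g/mol = 0.13697 mol
mol H = 2 × 1.851 g H₂O ÷ 18.015 g/mol = 0.20550 mol
C and H account for only 1.8523 g of the 4.044 g sample; the remaining 2.1917 g must be oxygen.

yes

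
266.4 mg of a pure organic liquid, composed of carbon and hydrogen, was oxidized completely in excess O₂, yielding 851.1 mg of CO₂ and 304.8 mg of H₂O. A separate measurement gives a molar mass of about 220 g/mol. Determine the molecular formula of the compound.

C16H28

mol C = 0.8511 g CO₂ ÷ 44.009 g/mol = 0.019339 mol
mol H = 2 × 0.3048 g H₂O ÷ 18.015 g/mol = 0.033838 mol
Divide by the smallest (0.019339 mol): C 1.000, H 1.750
Multiplying each by 4 gives whole numbers: C 4.00, H 7.00
Empirical formula: C4H7
Empirical-formula mass = 55.10 g/mol; 220 ÷ 55.10 ≈ 4, so the molecular formula is C16H28.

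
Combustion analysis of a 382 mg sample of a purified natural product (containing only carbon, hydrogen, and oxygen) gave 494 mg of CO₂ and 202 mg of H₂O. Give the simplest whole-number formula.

mol C = 0.494 g CO₂ ÷ 44.009 g/mol = 0.01122 mol
mol H = 2 × 0.202 g H₂O ÷ 18.015 g/mol = 0.02243 mol
mass O = 0.382 − (0.1348 + 0.02261) = 0.2246 g → mol O = 0.2246 ÷ 15.999 = 0.01404 mol
Divide by the smallest (0.01122 mol): C 1.000, H 1.998, O 1.250
Multiplying each by 4 gives whole numbers: C 4.00, H 7.99, O 5.00

C4H8O5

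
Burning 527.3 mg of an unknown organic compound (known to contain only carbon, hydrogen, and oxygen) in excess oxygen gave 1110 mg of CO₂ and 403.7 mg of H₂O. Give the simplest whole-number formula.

mol C = 1.110 g CO₂ ÷ 44.009 g/mol = 0.025222 mol
mol H = 2 × 0.4037 g H₂O ÷ 18.015 g/mol = 0.044818 mol
mass O = 0.5273 − (0.30294 + 0.045177) = 0.17918 g → mol O = 0.17918 ÷ 15.999 = 0.011199 mol
Divide by the smallest (0.011199 mol): C 2.252, H 4.002, O 1.000
Multiplying each by 4 gives whole numbers: C 9.01, H 16.01, O 4.00

C9H16O4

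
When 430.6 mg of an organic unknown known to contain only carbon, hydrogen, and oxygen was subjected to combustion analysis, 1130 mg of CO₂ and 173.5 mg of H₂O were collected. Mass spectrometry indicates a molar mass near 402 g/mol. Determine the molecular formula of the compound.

C24H18O6

mol C = 1.130 g CO₂ ÷ 44.009 g/mol = 0.025677 mol
mol H = 2 × 0.1735 g H₂O ÷ 18.015 g/mol = 0.019262 mol
mass O = 0.4306 − (0.30840 + 0.019416) = 0.10278 g → mol O = 0.10278 ÷ 15.999 = 0.0064243 mol
Divide by the smallest (0.0064243 mol): C 3.997, H 2.998, O 1.000
Empirical formula: C4H3O
Empirical-formula mass = 67.07 g/mol; 402 ÷ 67.07 ≈ 6, so the molecular formula is C24H18O6.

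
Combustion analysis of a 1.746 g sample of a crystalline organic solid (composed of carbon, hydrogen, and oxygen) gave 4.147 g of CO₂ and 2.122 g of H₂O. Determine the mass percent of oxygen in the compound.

mol C = 4.147 g CO₂ ÷ 44.009 g/mol = 0.094231 mol
mol H = 2 × 2.122 g H₂O ÷ 18.015 g/mol = 0.23558 mol
mass O = 1.746 − (1.1318 + 0.23747) = 0.37673 g → mol O = 0.37673 ÷ 15.999 = 0.023547 mol
mass % O = 0.37673 g ÷ 1.746 g × 100%

21.58%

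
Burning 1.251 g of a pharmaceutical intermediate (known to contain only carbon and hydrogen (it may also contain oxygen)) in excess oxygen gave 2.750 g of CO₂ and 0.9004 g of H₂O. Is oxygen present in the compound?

mol C = 2.750 g CO₂ ÷ 44.009 g/mol = 0.062487 mol
mol H = 2 × 0.9004 g H₂O ÷ 18.015 g/mol = 0.099961 mol
C and H account for only 0.85129 g of the 1.251 g sample; the remaining 0.39971 g must be oxygen.

yes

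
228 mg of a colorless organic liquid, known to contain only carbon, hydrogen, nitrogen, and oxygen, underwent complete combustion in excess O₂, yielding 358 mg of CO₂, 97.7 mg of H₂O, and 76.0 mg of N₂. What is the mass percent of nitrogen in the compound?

mol C = 0.358 g CO₂ ÷ 44.009 g/mol = 0.008135 mol
mol H = 2 × 0.0977 g H₂O ÷ 18.015 g/mol = 0.01085 mol
mol N = 2 × 0.0760 g N₂ ÷ 28.014 g/mol = 0.005426 mol
mass O = 0.228 − (0.09771 + 0.01093 + 0.07600) = 0.04336 g → mol O = 0.04336 ÷ 15.999 = 0.002710 mol
mass % N = 0.07600 g ÷ 0.228 g × 100%

33.3%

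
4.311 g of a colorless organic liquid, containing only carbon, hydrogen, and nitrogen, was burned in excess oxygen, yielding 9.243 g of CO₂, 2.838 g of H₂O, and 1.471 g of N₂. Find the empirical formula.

mol C = 9.243 g CO₂ ÷ 44.009 g/mol = 0.21003 mol
mol H = 2 × 2.838 g H₂O ÷ 18.015 g/mol = 0.31507 mol
mol N = 2 × 1.471 g N₂ ÷ 28.014 g/mol = 0.10502 mol
Divide by the smallest (0.10502 mol): C 2.000, H 3.000, N 1.000

C2H3N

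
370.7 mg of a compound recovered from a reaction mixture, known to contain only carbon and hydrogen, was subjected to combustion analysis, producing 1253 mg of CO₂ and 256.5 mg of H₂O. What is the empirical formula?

mol C = 1.253 g CO₂ ÷ 44.009 g/mol = 0.028471 mol
mol H = 2 × 0.2565 g H₂O ÷ 18.015 g/mol = 0.028476 mol
Divide by the smallest (0.028471 mol): C 1.000, H 1.000

CH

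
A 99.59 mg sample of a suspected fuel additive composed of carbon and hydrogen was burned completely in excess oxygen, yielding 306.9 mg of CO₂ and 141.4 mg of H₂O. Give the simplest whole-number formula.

C4H9

mol C = 0.3069 g CO₂ ÷ 44.009 g/mol = 0.0069736 mol
mol H = 2 × 0.1414 g H₂O ÷ 18.015 g/mol = 0.015698 mol
Divide by the smallest (0.0069736 mol): C 1.000, H 2.251
Multiplying each by 4 gives whole numbers: C 4.00, H 9.00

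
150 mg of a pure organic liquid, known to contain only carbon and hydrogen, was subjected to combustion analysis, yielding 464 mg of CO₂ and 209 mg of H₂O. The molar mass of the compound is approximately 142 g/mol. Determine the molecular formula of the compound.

C10H22

mol C = 0.464 g CO₂ ÷ 44.009 g/mol = 0.01054 mol
mol H = 2 × 0.209 g H₂O ÷ 18.015 g/mol = 0.02320 mol
Divide by the smallest (0.01054 mol): C 1.000, H 2.201
Multiplying each by 5 gives whole numbers: C 5.00, H 11.00
Empirical formula: C5H11
Empirical-formula mass = 71.14 g/mol; 142 ÷ 71.14 ≈ 2, so the molecular formula is C10H22.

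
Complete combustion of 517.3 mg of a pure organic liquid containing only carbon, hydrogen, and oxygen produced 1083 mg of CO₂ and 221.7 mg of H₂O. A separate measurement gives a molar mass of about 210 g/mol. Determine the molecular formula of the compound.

C10H10O5

mol C = 1.083 g CO₂ ÷ 44.009 g/mol = 0.024609 mol
mol H = 2 × 0.2217 g H₂O ÷ 18.015 g/mol = 0.024613 mol
mass O = 0.5173 − (0.29557 + 0.024810) = 0.19692 g → mol O = 0.19692 ÷ 15.999 = 0.012308 mol
Divide by the smallest (0.012308 mol): C 1.999, H 2.000, O 1.000
Empirical formula: C2H2O
Empirical-formula mass = 42.04 g/mol; 210 ÷ 42.04 ≈ 5, so the molecular formula is C10H10O5.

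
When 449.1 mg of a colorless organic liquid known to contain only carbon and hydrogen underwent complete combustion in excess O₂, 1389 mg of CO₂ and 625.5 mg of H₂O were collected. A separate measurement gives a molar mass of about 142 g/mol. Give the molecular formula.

mol C = 1.389 g CO₂ ÷ 44.009 g/mol = 0.031562 mol
mol H = 2 × 0.6255 g H₂O ÷ 18.015 g/mol = 0.069442 mol
Divide by the smallest (0.031562 mol): C 1.000, H 2.200
Multiplying each by 5 gives whole numbers: C 5.00, H 11.00
Empirical formula: C5H11
Empirical-formula mass = 71.14 g/mol; 142 ÷ 71.14 ≈ 2, so the molecular formula is C10H22.

C10H22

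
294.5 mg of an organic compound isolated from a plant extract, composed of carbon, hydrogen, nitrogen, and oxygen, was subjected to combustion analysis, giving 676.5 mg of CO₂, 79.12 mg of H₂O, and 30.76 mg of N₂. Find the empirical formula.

mol C = 0.6765 g CO₂ ÷ 44.009 g/mol = 0.015372 mol
mol H = 2 × 0.07912 g H₂O ÷ 18.015 g/mol = 0.0087838 mol
mol N = 2 × 0.03076 g N₂ ÷ 28.014 g/mol = 0.0021960 mol
mass O = 0.2945 − (0.18463 + 0.0088541 + 0.030760) = 0.070255 g → mol O = 0.070255 ÷ 15.999 = 0.0043912 mol
Divide by the smallest (0.0021960 mol): C 7.000, H 4.000, N 1.000, O 2.000

C7H4NO2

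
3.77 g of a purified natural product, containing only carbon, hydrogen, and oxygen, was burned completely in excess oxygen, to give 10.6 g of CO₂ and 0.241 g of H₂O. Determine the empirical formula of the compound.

C9HO2

mol C = 10.6 g CO₂ ÷ 44.009 g/mol = 0.2409 mol
mol H = 2 × 0.241 g H₂O ÷ 18.015 g/mol = 0.02676 mol
mass O = 3.77 − (2.893 + 0.02697) = 0.8501 g → mol O = 0.8501 ÷ 15.999 = 0.05313 mol
Divide by the smallest (0.02676 mol): C 9.002, H 1.000, O 1.986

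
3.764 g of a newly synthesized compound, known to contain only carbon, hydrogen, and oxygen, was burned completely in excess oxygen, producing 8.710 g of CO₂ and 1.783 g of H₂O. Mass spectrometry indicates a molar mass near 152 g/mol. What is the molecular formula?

mol C = 8.710 g CO₂ ÷ 44.009 g/mol = 0.19791 mol
mol H = 2 × 1.783 g H₂O ÷ 18.015 g/mol = 0.19795 mol
mass O = 3.764 − (2.3771 + 0.19953) = 1.1873 g → mol O = 1.1873 ÷ 15.999 = 0.074212 mol
Divide by the smallest (0.074212 mol): C 2.667, H 2.667, O 1.000
Multiplying each by 3 gives whole numbers: C 8.00, H 8.00, O 3.00
Empirical formula: C8H8O3
Empirical-formula mass = 152.15 g/mol; 152 ÷ 152.15 ≈ 1, so the molecular formula is C8H8O3.

C8H8O3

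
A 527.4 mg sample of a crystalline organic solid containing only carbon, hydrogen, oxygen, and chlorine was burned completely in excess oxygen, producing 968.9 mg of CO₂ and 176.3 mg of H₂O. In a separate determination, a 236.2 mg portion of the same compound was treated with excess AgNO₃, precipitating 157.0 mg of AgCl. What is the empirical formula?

C9H8ClO4

mol C = 0.9689 g CO₂ ÷ 44.009 g/mol = 0.022016 mol
mol H = 2 × 0.1763 g H₂O ÷ 18.015 g/mol = 0.019573 mol
From the AgCl data: mol Cl per gram of compound = (0.1570 ÷ 143.318) ÷ 0.2362 = 0.0046379 mol/g, so in the 0.5274 g combustion sample mol Cl = 0.0024460 mol
mass O = 0.5274 − (0.26443 + 0.019729 + 0.086711) = 0.15653 g → mol O = 0.15653 ÷ 15.999 = 0.0097835 mol
Divide by the smallest (0.0024460 mol): C 9.001, H 8.002, Cl 1.000, O 4.000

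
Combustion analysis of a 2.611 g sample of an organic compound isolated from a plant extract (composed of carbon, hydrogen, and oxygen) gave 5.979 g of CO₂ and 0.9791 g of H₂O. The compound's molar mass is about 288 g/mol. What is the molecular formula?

mol C = 5.979 g CO₂ ÷ 44.009 g/mol = 0.13586 mol
mol H = 2 × 0.9791 g H₂O ÷ 18.015 g/mol = 0.10870 mol
mass O = 2.611 − (1.6318 + 0.10957) = 0.86963 g → mol O = 0.86963 ÷ 15.999 = 0.054356 mol
Divide by the smallest (0.054356 mol): C 2.499, H 2.000, O 1.000
Multiplying each by 2 gives whole numbers: C 5.00, H 4.00, O 2.00
Empirical formula: C5H4O2
Empirical-formula mass = 96.08 g/mol; 288 ÷ 96.08 ≈ 3, so the molecular formula is C15H12O6.

C15H12O6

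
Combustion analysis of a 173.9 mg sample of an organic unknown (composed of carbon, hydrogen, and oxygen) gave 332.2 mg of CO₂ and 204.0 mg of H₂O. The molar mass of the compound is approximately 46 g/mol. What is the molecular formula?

C2H6O

mol C = 0.3322 g CO₂ ÷ 44.009 g/mol = 0.0075485 mol
mol H = 2 × 0.2040 g H₂O ÷ 18.015 g/mol = 0.022648 mol
mass O = 0.1739 − (0.090665 + 0.022829) = 0.060407 g → mol O = 0.060407 ÷ 15.999 = 0.0037756 mol
Divide by the smallest (0.0037756 mol): C 1.999, H 5.998, O 1.000
Empirical formula: C2H6O
Empirical-formula mass = 46.07 g/mol; 46 ÷ 46.07 ≈ 1, so the molecular formula is C2H6O.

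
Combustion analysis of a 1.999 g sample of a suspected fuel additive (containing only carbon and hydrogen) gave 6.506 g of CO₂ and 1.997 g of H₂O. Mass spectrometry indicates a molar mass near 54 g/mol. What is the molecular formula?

C4H6

mol C = 6.506 g CO₂ ÷ 44.009 g/mol = 0.14783 mol
mol H = 2 × 1.997 g H₂O ÷ 18.015 g/mol = 0.22170 mol
Divide by the smallest (0.14783 mol): C 1.000, H 1.500
Multiplying each by 2 gives whole numbers: C 2.00, H 3.00
Empirical formula: C2H3
Empirical-formula mass = 27.05 g/mol; 54 ÷ 27.05 ≈ 2, so the molecular formula is C4H6.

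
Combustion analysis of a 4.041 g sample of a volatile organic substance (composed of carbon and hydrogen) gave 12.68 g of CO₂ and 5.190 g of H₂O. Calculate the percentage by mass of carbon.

mol C = 12.68 g CO₂ ÷ 44.009 g/mol = 0.28812 mol
mol H = 2 × 5.190 g H₂O ÷ 18.015 g/mol = 0.57619 mol
mass % C = 3.4606 g ÷ 4.041 g × 100%

85.64%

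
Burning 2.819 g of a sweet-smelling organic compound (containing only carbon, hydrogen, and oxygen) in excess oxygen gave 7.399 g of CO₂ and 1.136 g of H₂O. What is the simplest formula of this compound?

mol C = 7.399 g CO₂ ÷ 44.009 g/mol = 0.16812 mol
mol H = 2 × 1.136 g H₂O ÷ 18.015 g/mol = 0.12612 mol
mass O = 2.819 − (2.0193 + 0.12713) = 0.67253 g → mol O = 0.67253 ÷ 15.999 = 0.042036 mol
Divide by the smallest (0.042036 mol): C 4.000, H 3.000, O 1.000

C4H3O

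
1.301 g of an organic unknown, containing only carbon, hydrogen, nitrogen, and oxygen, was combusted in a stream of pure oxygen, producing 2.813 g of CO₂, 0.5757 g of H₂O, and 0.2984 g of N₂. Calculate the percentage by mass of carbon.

59.01%

mol C = 2.813 g CO₂ ÷ 44.009 g/mol = 0.063919 mol
mol H = 2 × 0.5757 g H₂O ÷ 18.015 g/mol = 0.063913 mol
mol N = 2 × 0.2984 g N₂ ÷ 28.014 g/mol = 0.021304 mol
mass O = 1.301 − (0.76773 + 0.064425 + 0.29840) = 0.17045 g → mol O = 0.17045 ÷ 15.999 = 0.010654 mol
mass % C = 0.76773 g ÷ 1.301 g × 100%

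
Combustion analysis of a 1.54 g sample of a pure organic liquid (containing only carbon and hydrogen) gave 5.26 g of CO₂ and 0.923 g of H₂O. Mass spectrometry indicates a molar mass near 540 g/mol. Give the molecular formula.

C42H36

mol C = 5.26 g CO₂ ÷ 44.009 g/mol = 0.1195 mol
mol H = 2 × 0.923 g H₂O ÷ 18.015 g/mol = 0.1025 mol
Divide by the smallest (0.1025 mol): C 1.166, H 1.000
Multiplying each by 6 gives whole numbers: C 7.00, H 6.00
Empirical formula: C7H6
Empirical-formula mass = 90.12 g/mol; 540 ÷ 90.12 ≈ 6, so the molecular formula is C42H36.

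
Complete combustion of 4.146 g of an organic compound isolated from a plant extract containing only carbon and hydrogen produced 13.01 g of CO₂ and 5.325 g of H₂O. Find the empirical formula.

mol C = 13.01 g CO₂ ÷ 44.009 g/mol = 0.29562 mol
mol H = 2 × 5.325 g H₂O ÷ 18.015 g/mol = 0.59117 mol
Divide by the smallest (0.29562 mol): C 1.000, H 2.000

CH2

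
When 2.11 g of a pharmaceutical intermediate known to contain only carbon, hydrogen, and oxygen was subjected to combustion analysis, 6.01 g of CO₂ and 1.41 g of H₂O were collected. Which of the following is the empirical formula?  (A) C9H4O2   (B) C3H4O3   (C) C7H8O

(C) C7H8O

mol C = 6.01 g CO₂ ÷ 44.009 g/mol = 0.1366 mol
mol H = 2 × 1.41 g H₂O ÷ 18.015 g/mol = 0.1565 mol
mass O = 2.11 − (1.640 + 0.1578) = 0.3120 g → mol O = 0.3120 ÷ 15.999 = 0.01950 mol
Divide by the smallest (0.01950 mol): C 7.004, H 8.028, O 1.000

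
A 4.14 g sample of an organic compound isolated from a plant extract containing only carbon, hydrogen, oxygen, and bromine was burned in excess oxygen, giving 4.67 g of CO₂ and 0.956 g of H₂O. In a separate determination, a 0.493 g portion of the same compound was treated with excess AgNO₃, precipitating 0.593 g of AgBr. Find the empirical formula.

mol C = 4.67 g CO₂ ÷ 44.009 g/mol = 0.1061 mol
mol H = 2 × 0.956 g H₂O ÷ 18.015 g/mol = 0.1061 mol
From the AgBr data: mol Br per gram of compound = (0.593 ÷ 187.772) ÷ 0.493 = 0.006406 mol/g, so in the 4.14 g combustion sample mol Br = 0.02652 mol
mass O = 4.14 − (1.275 + 0.1070 + 2.119) = 0.6394 g → mol O = 0.6394 ÷ 15.999 = 0.03997 mol
Divide by the smallest (0.02652 mol): C 4.001, H 4.002, Br 1.000, O 1.507
Multiplying each by 2 gives whole numbers: C 8.00, H 8.00, Br 2.00, O 3.01

C8H8Br2O3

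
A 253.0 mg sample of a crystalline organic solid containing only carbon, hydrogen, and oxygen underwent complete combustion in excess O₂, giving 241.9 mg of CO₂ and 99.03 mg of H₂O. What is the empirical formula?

CH2O2

mol C = 0.2419 g CO₂ ÷ 44.009 g/mol = 0.0054966 mol
mol H = 2 × 0.09903 g H₂O ÷ 18.015 g/mol = 0.010994 mol
mass O = 0.2530 − (0.066020 + 0.011082) = 0.17590 g → mol O = 0.17590 ÷ 15.999 = 0.010994 mol
Divide by the smallest (0.0054966 mol): C 1.000, H 2.000, O 2.000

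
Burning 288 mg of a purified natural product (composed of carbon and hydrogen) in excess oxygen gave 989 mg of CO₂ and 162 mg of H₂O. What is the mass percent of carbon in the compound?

93.7%

mol C = 0.989 g CO₂ ÷ 44.009 g/mol = 0.02247 mol
mol H = 2 × 0.162 g H₂O ÷ 18.015 g/mol = 0.01799 mol
mass % C = 0.2699 g ÷ 0.288 g × 100%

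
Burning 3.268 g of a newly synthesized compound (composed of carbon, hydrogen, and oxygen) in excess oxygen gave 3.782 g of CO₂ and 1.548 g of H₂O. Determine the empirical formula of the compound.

mol C = 3.782 g CO₂ ÷ 44.009 g/mol = 0.085937 mol
mol H = 2 × 1.548 g H₂O ÷ 18.015 g/mol = 0.17186 mol
mass O = 3.268 − (1.0322 + 0.17323) = 2.0626 g → mol O = 2.0626 ÷ 15.999 = 0.12892 mol
Divide by the smallest (0.085937 mol): C 1.000, H 2.000, O 1.500
Multiplying each by 2 gives whole numbers: C 2.00, H 4.00, O 3.00

C2H4O3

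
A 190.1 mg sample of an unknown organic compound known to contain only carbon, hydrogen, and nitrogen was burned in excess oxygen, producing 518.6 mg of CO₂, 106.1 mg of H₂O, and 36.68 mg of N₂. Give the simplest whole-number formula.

C9H9N2

mol C = 0.5186 g CO₂ ÷ 44.009 g/mol = 0.011784 mol
mol H = 2 × 0.1061 g H₂O ÷ 18.015 g/mol = 0.011779 mol
mol N = 2 × 0.03668 g N₂ ÷ 28.014 g/mol = 0.0026187 mol
Divide by the smallest (0.0026187 mol): C 4.500, H 4.498, N 1.000
Multiplying each by 2 gives whole numbers: C 9.00, H 9.00, N 2.00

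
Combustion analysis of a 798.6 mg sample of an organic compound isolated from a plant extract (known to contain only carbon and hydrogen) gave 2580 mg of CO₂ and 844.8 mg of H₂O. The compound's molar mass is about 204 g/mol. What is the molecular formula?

mol C = 2.580 g CO₂ ÷ 44.009 g/mol = 0.058624 mol
mol H = 2 × 0.8448 g H₂O ÷ 18.015 g/mol = 0.093789 mol
Divide by the smallest (0.058624 mol): C 1.000, H 1.600
Multiplying each by 5 gives whole numbers: C 5.00, H 8.00
Empirical formula: C5H8
Empirical-formula mass = 68.12 g/mol; 204 ÷ 68.12 ≈ 3, so the molecular formula is C15H24.

C15H24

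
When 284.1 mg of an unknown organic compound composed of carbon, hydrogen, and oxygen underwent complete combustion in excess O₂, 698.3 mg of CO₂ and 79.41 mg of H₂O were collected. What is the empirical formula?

C9H5O3

mol C = 0.6983 g CO₂ ÷ 44.009 g/mol = 0.015867 mol
mol H = 2 × 0.07941 g H₂O ÷ 18.015 g/mol = 0.0088160 mol
mass O = 0.2841 − (0.19058 + 0.0088865) = 0.084632 g → mol O = 0.084632 ÷ 15.999 = 0.0052899 mol
Divide by the smallest (0.0052899 mol): C 3.000, H 1.667, O 1.000
Multiplying each by 3 gives whole numbers: C 9.00, H 5.00, O 3.00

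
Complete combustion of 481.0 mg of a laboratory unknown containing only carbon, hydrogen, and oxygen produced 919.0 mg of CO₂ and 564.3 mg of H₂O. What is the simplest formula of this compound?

C2H6O

mol C = 0.9190 g CO₂ ÷ 44.009 g/mol = 0.020882 mol
mol H = 2 × 0.5643 g H₂O ÷ 18.015 g/mol = 0.062648 mol
mass O = 0.4810 − (0.25081 + 0.063149) = 0.16704 g → mol O = 0.16704 ÷ 15.999 = 0.010440 mol
Divide by the smallest (0.010440 mol): C 2.000, H 6.001, O 1.000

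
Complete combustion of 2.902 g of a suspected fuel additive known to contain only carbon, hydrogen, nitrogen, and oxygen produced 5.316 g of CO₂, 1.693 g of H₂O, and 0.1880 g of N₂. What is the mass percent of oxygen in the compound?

mol C = 5.316 g CO₂ ÷ 44.009 g/mol = 0.12079 mol
mol H = 2 × 1.693 g H₂O ÷ 18.015 g/mol = 0.18795 mol
mol N = 2 × 0.1880 g N₂ ÷ 28.014 g/mol = 0.013422 mol
mass O = 2.902 − (1.4509 + 0.18946 + 0.18800) = 1.0737 g → mol O = 1.0737 ÷ 15.999 = 0.067110 mol
mass % O = 1.0737 g ÷ 2.902 g × 100%

37.00%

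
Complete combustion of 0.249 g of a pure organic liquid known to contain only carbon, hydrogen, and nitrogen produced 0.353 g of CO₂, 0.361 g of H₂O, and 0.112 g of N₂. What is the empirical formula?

mol C = 0.353 g CO₂ ÷ 44.009 g/mol = 0.008021 mol
mol H = 2 × 0.361 g H₂O ÷ 18.015 g/mol = 0.04008 mol
mol N = 2 × 0.112 g N₂ ÷ 28.014 g/mol = 0.007996 mol
Divide by the smallest (0.007996 mol): C 1.003, H 5.012, N 1.000

CH5N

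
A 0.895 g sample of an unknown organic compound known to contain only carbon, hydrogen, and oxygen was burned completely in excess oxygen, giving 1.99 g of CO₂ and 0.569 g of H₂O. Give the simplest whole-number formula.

mol C = 1.99 g CO₂ ÷ 44.009 g/mol = 0.04522 mol
mol H = 2 × 0.569 g H₂O ÷ 18.015 g/mol = 0.06317 mol
mass O = 0.895 − (0.5431 + 0.06367) = 0.2882 g → mol O = 0.2882 ÷ 15.999 = 0.01801 mol
Divide by the smallest (0.01801 mol): C 2.510, H 3.507, O 1.000
Multiplying each by 2 gives whole numbers: C 5.02, H 7.01, O 2.00

C5H7O2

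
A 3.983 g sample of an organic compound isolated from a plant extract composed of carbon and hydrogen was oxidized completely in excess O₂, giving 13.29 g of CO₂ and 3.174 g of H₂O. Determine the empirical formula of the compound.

mol C = 13.29 g CO₂ ÷ 44.009 g/mol = 0.30198 mol
mol H = 2 × 3.174 g H₂O ÷ 18.015 g/mol = 0.35237 mol
Divide by the smallest (0.30198 mol): C 1.000, H 1.167
Multiplying each by 6 gives whole numbers: C 6.00, H 7.00

C6H7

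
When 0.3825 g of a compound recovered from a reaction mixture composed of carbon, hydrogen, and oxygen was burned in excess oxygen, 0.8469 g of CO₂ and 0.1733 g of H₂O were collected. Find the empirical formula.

C7H7O3

mol C = 0.8469 g CO₂ ÷ 44.009 g/mol = 0.019244 mol
mol H = 2 × 0.1733 g H₂O ÷ 18.015 g/mol = 0.019240 mol
mass O = 0.3825 − (0.23114 + 0.019393) = 0.13197 g → mol O = 0.13197 ÷ 15.999 = 0.0082486 mol
Divide by the smallest (0.0082486 mol): C 2.333, H 2.332, O 1.000
Multiplying each by 3 gives whole numbers: C 7.00, H 7.00, O 3.00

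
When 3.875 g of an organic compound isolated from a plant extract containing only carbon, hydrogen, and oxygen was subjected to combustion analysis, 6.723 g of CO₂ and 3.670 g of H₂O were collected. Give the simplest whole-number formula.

mol C = 6.723 g CO₂ ÷ 44.009 g/mol = 0.15276 mol
mol H = 2 × 3.670 g H₂O ÷ 18.015 g/mol = 0.40744 mol
mass O = 3.875 − (1.8349 + 0.41070) = 1.6295 g → mol O = 1.6295 ÷ 15.999 = 0.10185 mol
Divide by the smallest (0.10185 mol): C 1.500, H 4.000, O 1.000
Multiplying each by 2 gives whole numbers: C 3.00, H 8.00, O 2.00

C3H8O2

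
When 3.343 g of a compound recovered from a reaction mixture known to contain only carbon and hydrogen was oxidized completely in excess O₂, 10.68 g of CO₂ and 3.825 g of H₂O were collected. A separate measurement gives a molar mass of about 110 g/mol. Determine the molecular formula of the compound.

mol C = 10.68 g CO₂ ÷ 44.009 g/mol = 0.24268 mol
mol H = 2 × 3.825 g H₂O ÷ 18.015 g/mol = 0.42465 mol
Divide by the smallest (0.24268 mol): C 1.000, H 1.750
Multiplying each by 4 gives whole numbers: C 4.00, H 7.00
Empirical formula: C4H7
Empirical-formula mass = 55.10 g/mol; 110 ÷ 55.10 ≈ 2, so the molecular formula is C8H14.

C8H14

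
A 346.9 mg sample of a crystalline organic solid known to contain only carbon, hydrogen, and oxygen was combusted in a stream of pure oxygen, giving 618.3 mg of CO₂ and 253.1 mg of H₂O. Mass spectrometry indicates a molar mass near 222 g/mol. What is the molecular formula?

mol C = 0.6183 g CO₂ ÷ 44.009 g/mol = 0.014049 mol
mol H = 2 × 0.2531 g H₂O ÷ 18.015 g/mol = 0.028099 mol
mass O = 0.3469 − (0.16875 + 0.028324) = 0.14983 g → mol O = 0.14983 ÷ 15.999 = 0.0093649 mol
Divide by the smallest (0.0093649 mol): C 1.500, H 3.000, O 1.000
Multiplying each by 2 gives whole numbers: C 3.00, H 6.00, O 2.00
Empirical formula: C3H6O2
Empirical-formula mass = 74.08 g/mol; 222 ÷ 74.08 ≈ 3, so the molecular formula is C9H18O6.

C9H18O6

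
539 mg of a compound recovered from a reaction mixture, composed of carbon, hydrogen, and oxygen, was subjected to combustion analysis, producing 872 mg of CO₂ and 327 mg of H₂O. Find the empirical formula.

mol C = 0.872 g CO₂ ÷ 44.009 g/mol = 0.01981 mol
mol H = 2 × 0.327 g H₂O ÷ 18.015 g/mol = 0.03630 mol
mass O = 0.539 − (0.2380 + 0.03659) = 0.2644 g → mol O = 0.2644 ÷ 15.999 = 0.01653 mol
Divide by the smallest (0.01653 mol): C 1.199, H 2.197, O 1.000
Multiplying each by 5 gives whole numbers: C 5.99, H 10.98, O 5.00

C6H11O5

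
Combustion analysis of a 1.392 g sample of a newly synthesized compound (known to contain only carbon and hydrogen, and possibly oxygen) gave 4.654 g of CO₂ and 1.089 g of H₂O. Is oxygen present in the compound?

no

mol C = 4.654 g CO₂ ÷ 44.009 g/mol = 0.10575 mol
mol H = 2 × 1.089 g H₂O ÷ 18.015 g/mol = 0.12090 mol
C and H together account for 1.3920 g — essentially the entire 1.392 g sample — so the compound contains no oxygen.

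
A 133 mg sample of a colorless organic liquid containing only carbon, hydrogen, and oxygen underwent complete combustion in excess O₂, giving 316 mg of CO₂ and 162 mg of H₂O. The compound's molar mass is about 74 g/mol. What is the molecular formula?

C4H10O

mol C = 0.316 g CO₂ ÷ 44.009 g/mol = 0.007180 mol
mol H = 2 × 0.162 g H₂O ÷ 18.015 g/mol = 0.01799 mol
mass O = 0.133 − (0.08624 + 0.01813) = 0.02863 g → mol O = 0.02863 ÷ 15.999 = 0.001789 mol
Divide by the smallest (0.001789 mol): C 4.013, H 10.051, O 1.000
Empirical formula: C4H10O
Empirical-formula mass = 74.12 g/mol; 74 ÷ 74.12 ≈ 1, so the molecular formula is C4H10O.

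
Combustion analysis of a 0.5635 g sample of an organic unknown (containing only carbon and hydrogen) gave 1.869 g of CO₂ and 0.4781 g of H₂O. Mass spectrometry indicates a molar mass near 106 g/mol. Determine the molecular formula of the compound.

C8H10

mol C = 1.869 g CO₂ ÷ 44.009 g/mol = 0.042469 mol
mol H = 2 × 0.4781 g H₂O ÷ 18.015 g/mol = 0.053078 mol
Divide by the smallest (0.042469 mol): C 1.000, H 1.250
Multiplying each by 4 gives whole numbers: C 4.00, H 5.00
Empirical formula: C4H5
Empirical-formula mass = 53.08 g/mol; 106 ÷ 53.08 ≈ 2, so the molecular formula is C8H10.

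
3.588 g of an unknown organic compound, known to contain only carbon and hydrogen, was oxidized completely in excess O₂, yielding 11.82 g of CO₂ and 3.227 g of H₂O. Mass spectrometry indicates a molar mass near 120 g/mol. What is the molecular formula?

C9H12

mol C = 11.82 g CO₂ ÷ 44.009 g/mol = 0.26858 mol
mol H = 2 × 3.227 g H₂O ÷ 18.015 g/mol = 0.35826 mol
Divide by the smallest (0.26858 mol): C 1.000, H 1.334
Multiplying each by 3 gives whole numbers: C 3.00, H 4.00
Empirical formula: C3H4
Empirical-formula mass = 40.06 g/mol; 120 ÷ 40.06 ≈ 3, so the molecular formula is C9H12.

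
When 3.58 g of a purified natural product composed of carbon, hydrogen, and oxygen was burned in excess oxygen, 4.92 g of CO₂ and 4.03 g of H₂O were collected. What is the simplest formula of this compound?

mol C = 4.92 g CO₂ ÷ 44.009 g/mol = 0.1118 mol
mol H = 2 × 4.03 g H₂O ÷ 18.015 g/mol = 0.4474 mol
mass O = 3.58 − (1.343 + 0.4510) = 1.786 g → mol O = 1.786 ÷ 15.999 = 0.1116 mol
Divide by the smallest (0.1116 mol): C 1.001, H 4.007, O 1.000

CH4O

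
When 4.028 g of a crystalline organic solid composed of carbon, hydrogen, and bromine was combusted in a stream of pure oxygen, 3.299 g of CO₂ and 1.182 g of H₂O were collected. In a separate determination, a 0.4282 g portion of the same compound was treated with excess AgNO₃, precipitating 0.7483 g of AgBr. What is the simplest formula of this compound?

C4H7Br2

mol C = 3.299 g CO₂ ÷ 44.009 g/mol = 0.074962 mol
mol H = 2 × 1.182 g H₂O ÷ 18.015 g/mol = 0.13122 mol
From the AgBr data: mol Br per gram of compound = (0.7483 ÷ 187.772) ÷ 0.4282 = 0.0093068 mol/g, so in the 4.028 g combustion sample mol Br = 0.037488 mol
Divide by the smallest (0.037488 mol): C 2.000, H 3.500, Br 1.000
Multiplying each by 2 gives whole numbers: C 4.00, H 7.00, Br 2.00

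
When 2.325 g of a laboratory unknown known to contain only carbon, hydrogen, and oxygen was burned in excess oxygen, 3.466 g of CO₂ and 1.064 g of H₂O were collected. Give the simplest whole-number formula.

C2H3O2

mol C = 3.466 g CO₂ ÷ 44.009 g/mol = 0.078757 mol
mol H = 2 × 1.064 g H₂O ÷ 18.015 g/mol = 0.11812 mol
mass O = 2.325 − (0.94595 + 0.11907) = 1.2600 g → mol O = 1.2600 ÷ 15.999 = 0.078754 mol
Divide by the smallest (0.078754 mol): C 1.000, H 1.500, O 1.000
Multiplying each by 2 gives whole numbers: C 2.00, H 3.00, O 2.00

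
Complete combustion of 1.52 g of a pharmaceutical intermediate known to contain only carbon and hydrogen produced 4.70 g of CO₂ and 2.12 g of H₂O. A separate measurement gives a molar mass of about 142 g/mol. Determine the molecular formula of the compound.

mol C = 4.70 g CO₂ ÷ 44.009 g/mol = 0.1068 mol
mol H = 2 × 2.12 g H₂O ÷ 18.015 g/mol = 0.2354 mol
Divide by the smallest (0.1068 mol): C 1.000, H 2.204
Multiplying each by 5 gives whole numbers: C 5.00, H 11.02
Empirical formula: C5H11
Empirical-formula mass = 71.14 g/mol; 142 ÷ 71.14 ≈ 2, so the molecular formula is C10H22.

C10H22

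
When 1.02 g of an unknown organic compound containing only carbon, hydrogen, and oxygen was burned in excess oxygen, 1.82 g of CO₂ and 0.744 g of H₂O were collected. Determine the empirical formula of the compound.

C3H6O2

mol C = 1.82 g CO₂ ÷ 44.009 g/mol = 0.04136 mol
mol H = 2 × 0.744 g H₂O ÷ 18.015 g/mol = 0.08260 mol
mass O = 1.02 − (0.4967 + 0.08326) = 0.4400 g → mol O = 0.4400 ÷ 15.999 = 0.02750 mol
Divide by the smallest (0.02750 mol): C 1.504, H 3.003, O 1.000
Multiplying each by 2 gives whole numbers: C 3.01, H 6.01, O 2.00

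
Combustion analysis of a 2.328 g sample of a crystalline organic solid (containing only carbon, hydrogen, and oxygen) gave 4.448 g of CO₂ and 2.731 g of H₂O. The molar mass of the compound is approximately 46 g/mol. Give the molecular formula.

C2H6O

mol C = 4.448 g CO₂ ÷ 44.009 g/mol = 0.10107 mol
mol H = 2 × 2.731 g H₂O ÷ 18.015 g/mol = 0.30319 mol
mass O = 2.328 − (1.2140 + 0.30562) = 0.80843 g → mol O = 0.80843 ÷ 15.999 = 0.050530 mol
Divide by the smallest (0.050530 mol): C 2.000, H 6.000, O 1.000
Empirical formula: C2H6O
Empirical-formula mass = 46.07 g/mol; 46 ÷ 46.07 ≈ 1, so the molecular formula is C2H6O.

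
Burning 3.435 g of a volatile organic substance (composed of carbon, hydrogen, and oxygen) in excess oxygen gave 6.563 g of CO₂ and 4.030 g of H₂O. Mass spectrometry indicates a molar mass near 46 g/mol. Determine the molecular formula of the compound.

C2H6O

mol C = 6.563 g CO₂ ÷ 44.009 g/mol = 0.14913 mol
mol H = 2 × 4.030 g H₂O ÷ 18.015 g/mol = 0.44740 mol
mass O = 3.435 − (1.7912 + 0.45098) = 1.1928 g → mol O = 1.1928 ÷ 15.999 = 0.074557 mol
Divide by the smallest (0.074557 mol): C 2.000, H 6.001, O 1.000
Empirical formula: C2H6O
Empirical-formula mass = 46.07 g/mol; 46 ÷ 46.07 ≈ 1, so the molecular formula is C2H6O.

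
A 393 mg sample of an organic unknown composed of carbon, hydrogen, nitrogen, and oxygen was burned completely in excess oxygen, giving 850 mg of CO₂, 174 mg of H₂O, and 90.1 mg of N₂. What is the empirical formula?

C6H6N2O

mol C = 0.850 g CO₂ ÷ 44.009 g/mol = 0.01931 mol
mol H = 2 × 0.174 g H₂O ÷ 18.015 g/mol = 0.01932 mol
mol N = 2 × 0.0901 g N₂ ÷ 28.014 g/mol = 0.006432 mol
mass O = 0.393 − (0.2320 + 0.01947 + 0.09010) = 0.05144 g → mol O = 0.05144 ÷ 15.999 = 0.003216 mol
Divide by the smallest (0.003216 mol): C 6.007, H 6.008, N 2.000, O 1.000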